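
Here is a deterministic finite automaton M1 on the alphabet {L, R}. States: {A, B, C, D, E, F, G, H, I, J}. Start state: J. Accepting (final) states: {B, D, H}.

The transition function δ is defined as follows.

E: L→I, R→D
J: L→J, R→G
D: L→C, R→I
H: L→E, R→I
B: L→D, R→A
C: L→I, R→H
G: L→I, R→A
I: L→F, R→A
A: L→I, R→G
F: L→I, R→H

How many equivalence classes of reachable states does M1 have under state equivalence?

5

First remove the unreachable states {B}; 9 states remain.
Initial partition by acceptance: {D,H} | {A,C,E,F,G,I,J}.
Split {A,C,E,F,G,I,J} by δ(·,R) → {A,G,I,J} and {C,E,F}.
Refine {A,G,I,J} on symbol L: members go to different blocks, giving {A,G,J} and {I}.
Split {A,G,J} by δ(·,L) → {A,G} and {J}.
No further refinement is possible. Final partition (5 blocks): {D,H} | {A,G} | {C,E,F} | {I} | {J}.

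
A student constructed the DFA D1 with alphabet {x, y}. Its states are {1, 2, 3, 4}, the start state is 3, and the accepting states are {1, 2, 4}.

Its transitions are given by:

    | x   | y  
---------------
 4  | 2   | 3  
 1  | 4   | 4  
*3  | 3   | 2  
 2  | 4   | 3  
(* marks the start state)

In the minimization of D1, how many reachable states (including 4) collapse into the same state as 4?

Reachable states from the start: {2,3,4}. Unreachable: {1} — drop them.
Initial partition by acceptance: {2,4} | {3}.
No further refinement is possible. Final partition (2 blocks): {2,4} | {3}.
State 4 belongs to the block {2,4}, which has 2 states.

2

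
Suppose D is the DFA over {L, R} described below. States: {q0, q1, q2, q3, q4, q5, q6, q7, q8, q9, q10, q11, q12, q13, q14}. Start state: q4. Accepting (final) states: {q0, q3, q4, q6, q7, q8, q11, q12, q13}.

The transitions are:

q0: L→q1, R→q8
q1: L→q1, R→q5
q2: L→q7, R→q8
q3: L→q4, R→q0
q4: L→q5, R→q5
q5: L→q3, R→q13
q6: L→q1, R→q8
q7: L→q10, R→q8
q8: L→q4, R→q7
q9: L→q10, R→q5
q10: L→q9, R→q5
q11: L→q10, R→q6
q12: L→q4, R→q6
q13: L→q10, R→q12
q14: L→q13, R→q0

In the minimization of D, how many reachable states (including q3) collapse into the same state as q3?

Reachable states from the start: {q0,q1,q3,q4,q5,q6,q7,q8,q9,q10,q12,q13}. Unreachable: {q2,q11,q14} — drop them.
Start with accepting vs non-accepting: {q0,q3,q4,q6,q7,q8,q12,q13} | {q1,q5,q9,q10}.
On input L, block {q0,q3,q4,q6,q7,q8,q12,q13} splits into {q0,q4,q6,q7,q13} and {q3,q8,q12}.
Refine {q0,q4,q6,q7,q13} on symbol R: members go to different blocks, giving {q0,q6,q7,q13} and {q4}.
On input L, block {q1,q5,q9,q10} splits into {q1,q9,q10} and {q5}.
Stable partition: {q0,q6,q7,q13} | {q1,q9,q10} | {q3,q8,q12} | {q4} | {q5} — 5 equivalence classes.
The equivalence class containing q3 is {q3,q8,q12}, of size 3.

3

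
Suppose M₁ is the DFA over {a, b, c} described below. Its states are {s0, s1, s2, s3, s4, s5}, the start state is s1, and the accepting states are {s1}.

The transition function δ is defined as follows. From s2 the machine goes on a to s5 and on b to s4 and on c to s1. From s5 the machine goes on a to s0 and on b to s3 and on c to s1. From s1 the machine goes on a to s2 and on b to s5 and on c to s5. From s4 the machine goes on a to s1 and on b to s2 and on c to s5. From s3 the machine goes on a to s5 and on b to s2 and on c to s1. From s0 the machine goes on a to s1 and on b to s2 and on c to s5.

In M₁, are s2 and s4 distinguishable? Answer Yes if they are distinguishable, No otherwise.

Yes

Start with accepting vs non-accepting: {s1} | {s0,s2,s3,s4,s5}.
Split {s0,s2,s3,s4,s5} by δ(·,a) → {s2,s3,s5} and {s0,s4}.
Split {s2,s3,s5} by δ(·,a) → {s2,s3} and {s5}.
Split {s2,s3} by δ(·,b) → {s2} and {s3}.
The partition is now stable with 5 blocks: {s1} | {s2} | {s0,s4} | {s5} | {s3}.
s2 and s4 end up in different blocks, so they are distinguishable. For instance, the string 'a' is accepted from only s4.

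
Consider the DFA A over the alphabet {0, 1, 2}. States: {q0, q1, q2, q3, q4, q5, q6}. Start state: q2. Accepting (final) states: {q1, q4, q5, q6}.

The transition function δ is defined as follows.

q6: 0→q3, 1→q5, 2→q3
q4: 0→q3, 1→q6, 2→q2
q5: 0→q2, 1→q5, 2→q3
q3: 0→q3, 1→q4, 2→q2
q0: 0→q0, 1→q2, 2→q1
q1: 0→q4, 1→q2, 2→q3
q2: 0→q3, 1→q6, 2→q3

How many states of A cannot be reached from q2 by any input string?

2

Starting at q2 and following transitions, the reachable set is {q2, q3, q4, q5, q6}. That leaves q0, q1 unreachable — 2 in total.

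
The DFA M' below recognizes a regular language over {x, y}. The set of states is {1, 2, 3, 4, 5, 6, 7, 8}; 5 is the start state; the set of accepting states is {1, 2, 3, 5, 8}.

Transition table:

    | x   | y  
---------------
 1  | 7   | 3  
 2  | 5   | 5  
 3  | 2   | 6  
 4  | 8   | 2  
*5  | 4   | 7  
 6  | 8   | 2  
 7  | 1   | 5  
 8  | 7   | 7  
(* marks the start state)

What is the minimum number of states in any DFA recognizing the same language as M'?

7

P0 = {1,2,3,5,8} | {4,6,7}.
On input x, block {1,2,3,5,8} splits into {1,5,8} and {2,3}.
On input y, block {1,5,8} splits into {5,8} and {1}.
On input x, block {4,6,7} splits into {4,6} and {7}.
Refine {5,8} on symbol x: members go to different blocks, giving {5} and {8}.
Split {2,3} by δ(·,x) → {2} and {3}.
The partition is now stable with 7 blocks: {5} | {4,6} | {2} | {1} | {7} | {8} | {3}.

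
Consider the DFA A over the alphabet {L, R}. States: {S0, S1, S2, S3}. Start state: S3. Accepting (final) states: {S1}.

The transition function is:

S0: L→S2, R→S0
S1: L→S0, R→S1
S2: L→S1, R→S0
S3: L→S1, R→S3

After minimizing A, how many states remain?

4

Start with accepting vs non-accepting: {S1} | {S0,S2,S3}.
Refine {S0,S2,S3} on symbol L: members go to different blocks, giving {S2,S3} and {S0}.
Refine {S2,S3} on symbol R: members go to different blocks, giving {S2} and {S3}.
The partition is now stable with 4 blocks: {S1} | {S2} | {S0} | {S3}.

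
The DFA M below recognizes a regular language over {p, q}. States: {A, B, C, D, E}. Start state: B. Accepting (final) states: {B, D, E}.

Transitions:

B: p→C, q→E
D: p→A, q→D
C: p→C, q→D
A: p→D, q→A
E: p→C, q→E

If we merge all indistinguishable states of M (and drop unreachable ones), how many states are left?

Every state is reachable, so we keep all 5.
P0 = {B,D,E} | {A,C}.
Split {A,C} by δ(·,p) → {A} and {C}.
Refine {B,D,E} on symbol p: members go to different blocks, giving {B,E} and {D}.
Stable partition: {B,E} | {A} | {C} | {D} — 4 equivalence classes.

4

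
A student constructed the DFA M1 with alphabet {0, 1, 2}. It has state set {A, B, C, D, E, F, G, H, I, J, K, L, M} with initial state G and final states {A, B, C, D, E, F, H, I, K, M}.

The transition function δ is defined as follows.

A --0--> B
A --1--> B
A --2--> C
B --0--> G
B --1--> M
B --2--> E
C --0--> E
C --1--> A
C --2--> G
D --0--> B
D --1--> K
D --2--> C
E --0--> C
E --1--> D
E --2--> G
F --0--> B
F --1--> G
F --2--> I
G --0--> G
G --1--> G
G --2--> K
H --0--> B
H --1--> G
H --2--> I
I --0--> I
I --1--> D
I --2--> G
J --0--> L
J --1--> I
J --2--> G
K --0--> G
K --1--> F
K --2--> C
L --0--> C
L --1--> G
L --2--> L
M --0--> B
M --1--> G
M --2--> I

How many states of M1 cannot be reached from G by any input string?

No path from G leads to H, J, L; the other 10 states are all reachable.

3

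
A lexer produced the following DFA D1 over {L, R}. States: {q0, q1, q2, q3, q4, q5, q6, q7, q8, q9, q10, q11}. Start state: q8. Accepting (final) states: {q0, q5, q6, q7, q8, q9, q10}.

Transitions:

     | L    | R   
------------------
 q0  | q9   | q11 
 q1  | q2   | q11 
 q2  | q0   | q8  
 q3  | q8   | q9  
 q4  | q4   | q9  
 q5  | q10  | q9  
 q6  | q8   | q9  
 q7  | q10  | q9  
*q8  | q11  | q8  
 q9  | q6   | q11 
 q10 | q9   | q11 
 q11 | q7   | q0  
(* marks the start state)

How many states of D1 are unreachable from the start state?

Starting at q8 and following transitions, the reachable set is {q0, q6, q7, q8, q9, q10, q11}. That leaves q1, q2, q3, q4, q5 unreachable — 5 in total.

5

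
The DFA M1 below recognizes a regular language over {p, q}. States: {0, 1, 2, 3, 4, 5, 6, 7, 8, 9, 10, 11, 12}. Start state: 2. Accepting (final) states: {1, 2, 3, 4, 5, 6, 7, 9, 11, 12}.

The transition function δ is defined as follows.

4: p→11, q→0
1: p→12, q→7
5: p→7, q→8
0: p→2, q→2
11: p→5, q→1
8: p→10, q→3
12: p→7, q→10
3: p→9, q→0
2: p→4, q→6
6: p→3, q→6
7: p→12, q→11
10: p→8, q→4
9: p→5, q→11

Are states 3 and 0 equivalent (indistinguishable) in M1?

Every state is reachable, so we keep all 13.
Initial partition by acceptance: {1,2,3,4,5,6,7,9,11,12} | {0,8,10}.
Split {1,2,3,4,5,6,7,9,11,12} by δ(·,q) → {1,2,6,7,9,11} and {3,4,5,12}.
On input p, block {0,8,10} splits into {8,10} and {0}.
Refine {3,4,5,12} on symbol q: members go to different blocks, giving {3,4} and {5,12}.
Split {1,2,6,7,9,11} by δ(·,p) → {1,7,9,11} and {2,6}.
The partition is now stable with 6 blocks: {1,7,9,11} | {8,10} | {3,4} | {0} | {5,12} | {2,6}.
3 and 0 end up in different blocks, so they are distinguishable. For instance, the string 'ε' is accepted from only 3.

No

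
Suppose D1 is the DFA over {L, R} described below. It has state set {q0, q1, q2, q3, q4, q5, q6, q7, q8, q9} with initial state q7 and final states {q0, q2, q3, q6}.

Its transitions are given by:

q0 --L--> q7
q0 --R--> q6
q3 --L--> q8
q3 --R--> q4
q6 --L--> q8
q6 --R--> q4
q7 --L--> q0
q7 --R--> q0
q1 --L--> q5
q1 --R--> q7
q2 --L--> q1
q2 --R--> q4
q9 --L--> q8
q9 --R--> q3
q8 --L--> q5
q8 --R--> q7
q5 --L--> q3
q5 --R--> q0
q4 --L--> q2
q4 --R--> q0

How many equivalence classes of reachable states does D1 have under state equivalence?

Reachable states from the start: {q0,q1,q2,q3,q4,q5,q6,q7,q8}. Unreachable: {q9} — drop them.
P0 = {q0,q2,q3,q6} | {q1,q4,q5,q7,q8}.
On input R, block {q0,q2,q3,q6} splits into {q2,q3,q6} and {q0}.
Refine {q1,q4,q5,q7,q8} on symbol L: members go to different blocks, giving {q1,q8} and {q4,q5} and {q7}.
No further refinement is possible. Final partition (5 blocks): {q2,q3,q6} | {q1,q8} | {q0} | {q4,q5} | {q7}.

5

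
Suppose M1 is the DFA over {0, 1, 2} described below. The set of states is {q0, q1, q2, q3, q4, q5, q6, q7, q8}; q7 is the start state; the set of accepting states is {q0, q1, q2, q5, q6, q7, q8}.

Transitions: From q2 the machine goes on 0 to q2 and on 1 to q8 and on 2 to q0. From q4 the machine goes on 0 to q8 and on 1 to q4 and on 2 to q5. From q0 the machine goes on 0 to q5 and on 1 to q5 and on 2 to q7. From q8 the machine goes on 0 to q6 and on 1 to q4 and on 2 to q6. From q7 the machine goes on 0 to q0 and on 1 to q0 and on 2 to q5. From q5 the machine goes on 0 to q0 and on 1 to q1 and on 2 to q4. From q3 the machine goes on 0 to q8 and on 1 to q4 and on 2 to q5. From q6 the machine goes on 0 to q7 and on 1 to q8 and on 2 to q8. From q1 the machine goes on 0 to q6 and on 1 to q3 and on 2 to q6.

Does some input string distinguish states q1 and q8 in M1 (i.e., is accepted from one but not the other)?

States {q2} cannot be reached from the start state, so discard them.
P0 = {q0,q1,q5,q6,q7,q8} | {q3,q4}.
Refine {q0,q1,q5,q6,q7,q8} on symbol 1: members go to different blocks, giving {q0,q5,q6,q7} and {q1,q8}.
Refine {q0,q5,q6,q7} on symbol 1: members go to different blocks, giving {q0,q7} and {q5,q6}.
Refine {q0,q7} on symbol 0: members go to different blocks, giving {q0} and {q7}.
Split {q5,q6} by δ(·,0) → {q5} and {q6}.
The partition is now stable with 6 blocks: {q0} | {q3,q4} | {q1,q8} | {q5} | {q7} | {q6}.
q1 and q8 lie in the same block of the stable partition, so they are equivalent — no string distinguishes them.

No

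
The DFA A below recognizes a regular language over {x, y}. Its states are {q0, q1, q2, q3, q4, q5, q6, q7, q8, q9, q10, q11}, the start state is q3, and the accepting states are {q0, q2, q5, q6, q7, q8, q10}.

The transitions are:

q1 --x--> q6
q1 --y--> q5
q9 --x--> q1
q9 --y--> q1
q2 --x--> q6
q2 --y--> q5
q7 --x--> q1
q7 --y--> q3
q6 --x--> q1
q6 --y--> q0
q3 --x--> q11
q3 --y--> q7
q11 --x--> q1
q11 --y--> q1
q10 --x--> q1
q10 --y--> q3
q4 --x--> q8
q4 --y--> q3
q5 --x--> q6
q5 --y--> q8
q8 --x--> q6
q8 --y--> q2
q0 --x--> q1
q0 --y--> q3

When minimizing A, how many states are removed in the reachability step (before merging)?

Starting at q3 and following transitions, the reachable set is {q0, q1, q2, q3, q5, q6, q7, q8, q11}. That leaves q4, q9, q10 unreachable — 3 in total.

3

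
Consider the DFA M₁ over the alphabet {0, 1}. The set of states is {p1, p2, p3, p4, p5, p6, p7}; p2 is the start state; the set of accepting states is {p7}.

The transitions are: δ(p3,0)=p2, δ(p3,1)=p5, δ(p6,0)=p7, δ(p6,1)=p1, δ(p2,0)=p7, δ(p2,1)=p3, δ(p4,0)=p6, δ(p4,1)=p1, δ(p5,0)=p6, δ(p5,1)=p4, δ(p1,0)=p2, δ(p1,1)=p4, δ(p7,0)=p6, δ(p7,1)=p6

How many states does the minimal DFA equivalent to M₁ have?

Start with accepting vs non-accepting: {p7} | {p1,p2,p3,p4,p5,p6}.
Split {p1,p2,p3,p4,p5,p6} by δ(·,0) → {p1,p3,p4,p5} and {p2,p6}.
No further refinement is possible. Final partition (3 blocks): {p7} | {p1,p3,p4,p5} | {p2,p6}.

3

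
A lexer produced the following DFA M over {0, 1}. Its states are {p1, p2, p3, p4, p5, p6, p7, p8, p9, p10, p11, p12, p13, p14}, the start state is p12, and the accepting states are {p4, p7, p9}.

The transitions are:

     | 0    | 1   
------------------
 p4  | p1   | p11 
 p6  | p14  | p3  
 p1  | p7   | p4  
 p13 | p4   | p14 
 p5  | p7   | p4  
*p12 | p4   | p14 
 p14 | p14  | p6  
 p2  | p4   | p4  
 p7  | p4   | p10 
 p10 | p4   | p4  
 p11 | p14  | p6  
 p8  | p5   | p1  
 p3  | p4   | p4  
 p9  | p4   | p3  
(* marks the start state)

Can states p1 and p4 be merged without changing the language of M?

States {p2,p5,p8,p9,p13} cannot be reached from the start state, so discard them.
Initial partition by acceptance: {p4,p7} | {p1,p3,p6,p10,p11,p12,p14}.
Split {p4,p7} by δ(·,0) → {p4} and {p7}.
Split {p1,p3,p6,p10,p11,p12,p14} by δ(·,0) → {p3,p10,p12} and {p6,p11,p14} and {p1}.
On input 1, block {p3,p10,p12} splits into {p3,p10} and {p12}.
Split {p6,p11,p14} by δ(·,1) → {p11,p14} and {p6}.
Stable partition: {p4} | {p3,p10} | {p7} | {p11,p14} | {p1} | {p12} | {p6} — 7 equivalence classes.
p1 and p4 end up in different blocks, so they are distinguishable. For instance, the string 'ε' is accepted from only p4.

No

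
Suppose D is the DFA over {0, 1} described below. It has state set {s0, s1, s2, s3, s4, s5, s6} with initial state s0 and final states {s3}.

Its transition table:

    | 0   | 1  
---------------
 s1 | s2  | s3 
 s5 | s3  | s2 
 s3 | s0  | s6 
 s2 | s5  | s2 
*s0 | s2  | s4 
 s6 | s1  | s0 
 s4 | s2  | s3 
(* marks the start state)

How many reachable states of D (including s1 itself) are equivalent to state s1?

Every state is reachable, so we keep all 7.
Start with accepting vs non-accepting: {s3} | {s0,s1,s2,s4,s5,s6}.
On input 0, block {s0,s1,s2,s4,s5,s6} splits into {s0,s1,s2,s4,s6} and {s5}.
Refine {s0,s1,s2,s4,s6} on symbol 0: members go to different blocks, giving {s0,s1,s4,s6} and {s2}.
On input 0, block {s0,s1,s4,s6} splits into {s0,s1,s4} and {s6}.
Split {s0,s1,s4} by δ(·,1) → {s1,s4} and {s0}.
The partition is now stable with 6 blocks: {s3} | {s1,s4} | {s5} | {s2} | {s6} | {s0}.
State s1 belongs to the block {s1,s4}, which has 2 states.

2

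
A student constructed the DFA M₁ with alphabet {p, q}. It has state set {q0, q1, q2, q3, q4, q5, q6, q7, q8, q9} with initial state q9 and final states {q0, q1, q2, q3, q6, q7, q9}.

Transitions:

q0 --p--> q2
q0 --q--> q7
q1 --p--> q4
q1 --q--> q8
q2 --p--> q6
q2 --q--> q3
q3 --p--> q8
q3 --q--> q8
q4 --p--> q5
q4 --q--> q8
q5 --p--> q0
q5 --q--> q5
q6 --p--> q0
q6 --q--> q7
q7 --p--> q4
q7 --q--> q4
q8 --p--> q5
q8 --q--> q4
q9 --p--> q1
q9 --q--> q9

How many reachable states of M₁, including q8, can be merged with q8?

2

All states are reachable from the start state.
Start with accepting vs non-accepting: {q0,q1,q2,q3,q6,q7,q9} | {q4,q5,q8}.
Refine {q0,q1,q2,q3,q6,q7,q9} on symbol p: members go to different blocks, giving {q0,q2,q6,q9} and {q1,q3,q7}.
Split {q0,q2,q6,q9} by δ(·,p) → {q0,q2,q6} and {q9}.
Refine {q4,q5,q8} on symbol p: members go to different blocks, giving {q4,q8} and {q5}.
Stable partition: {q0,q2,q6} | {q4,q8} | {q1,q3,q7} | {q9} | {q5} — 5 equivalence classes.
State q8 belongs to the block {q4,q8}, which has 2 states.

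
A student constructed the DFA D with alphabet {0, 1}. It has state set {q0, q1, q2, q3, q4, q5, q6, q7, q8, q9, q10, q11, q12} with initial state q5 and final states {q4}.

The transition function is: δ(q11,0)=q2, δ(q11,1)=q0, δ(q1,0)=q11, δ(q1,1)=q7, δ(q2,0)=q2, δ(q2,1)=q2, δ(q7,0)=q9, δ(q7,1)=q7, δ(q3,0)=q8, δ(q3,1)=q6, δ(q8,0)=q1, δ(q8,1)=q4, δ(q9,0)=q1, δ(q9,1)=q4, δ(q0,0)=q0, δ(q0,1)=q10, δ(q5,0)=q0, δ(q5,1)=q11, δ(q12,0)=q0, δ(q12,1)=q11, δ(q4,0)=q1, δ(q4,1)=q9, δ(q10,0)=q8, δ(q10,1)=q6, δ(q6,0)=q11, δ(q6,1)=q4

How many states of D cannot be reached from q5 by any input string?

2

Starting at q5 and following transitions, the reachable set is {q0, q1, q2, q4, q5, q6, q7, q8, q9, q10, q11}. That leaves q3, q12 unreachable — 2 in total.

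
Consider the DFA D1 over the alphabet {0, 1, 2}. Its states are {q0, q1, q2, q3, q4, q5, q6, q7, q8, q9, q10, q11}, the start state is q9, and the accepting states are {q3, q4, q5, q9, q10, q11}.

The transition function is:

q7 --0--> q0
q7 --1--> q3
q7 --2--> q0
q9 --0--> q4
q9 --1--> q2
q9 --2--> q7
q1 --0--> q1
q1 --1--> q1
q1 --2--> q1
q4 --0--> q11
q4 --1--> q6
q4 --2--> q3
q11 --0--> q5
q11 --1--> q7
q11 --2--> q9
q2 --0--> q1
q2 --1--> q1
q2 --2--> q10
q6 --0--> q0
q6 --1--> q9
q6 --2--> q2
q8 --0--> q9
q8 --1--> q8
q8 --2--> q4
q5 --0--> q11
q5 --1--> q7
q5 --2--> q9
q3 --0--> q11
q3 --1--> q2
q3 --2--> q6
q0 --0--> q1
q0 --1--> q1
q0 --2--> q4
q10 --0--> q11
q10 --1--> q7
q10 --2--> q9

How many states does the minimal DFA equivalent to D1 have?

5

States {q8} cannot be reached from the start state, so discard them.
Start with accepting vs non-accepting: {q3,q4,q5,q9,q10,q11} | {q0,q1,q2,q6,q7}.
Split {q3,q4,q5,q9,q10,q11} by δ(·,2) → {q4,q5,q10,q11} and {q3,q9}.
Refine {q0,q1,q2,q6,q7} on symbol 1: members go to different blocks, giving {q0,q1,q2} and {q6,q7}.
Split {q0,q1,q2} by δ(·,2) → {q0,q2} and {q1}.
Stable partition: {q4,q5,q10,q11} | {q0,q2} | {q3,q9} | {q6,q7} | {q1} — 5 equivalence classes.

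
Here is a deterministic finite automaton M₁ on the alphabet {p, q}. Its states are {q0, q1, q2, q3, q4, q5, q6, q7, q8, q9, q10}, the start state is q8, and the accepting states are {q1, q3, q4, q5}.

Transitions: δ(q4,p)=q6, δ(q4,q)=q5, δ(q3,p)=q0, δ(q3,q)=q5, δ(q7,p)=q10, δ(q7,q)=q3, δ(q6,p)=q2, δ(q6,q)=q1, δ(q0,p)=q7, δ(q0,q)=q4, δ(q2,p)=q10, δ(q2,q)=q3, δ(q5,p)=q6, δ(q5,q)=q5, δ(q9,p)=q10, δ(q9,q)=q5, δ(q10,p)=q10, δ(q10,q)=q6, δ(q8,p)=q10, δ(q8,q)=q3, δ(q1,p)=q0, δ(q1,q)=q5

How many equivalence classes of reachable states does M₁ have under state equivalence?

4

First remove the unreachable states {q9}; 10 states remain.
P0 = {q1,q3,q4,q5} | {q0,q2,q6,q7,q8,q10}.
Split {q0,q2,q6,q7,q8,q10} by δ(·,q) → {q0,q2,q6,q7,q8} and {q10}.
Split {q0,q2,q6,q7,q8} by δ(·,p) → {q2,q7,q8} and {q0,q6}.
The partition is now stable with 4 blocks: {q1,q3,q4,q5} | {q2,q7,q8} | {q10} | {q0,q6}.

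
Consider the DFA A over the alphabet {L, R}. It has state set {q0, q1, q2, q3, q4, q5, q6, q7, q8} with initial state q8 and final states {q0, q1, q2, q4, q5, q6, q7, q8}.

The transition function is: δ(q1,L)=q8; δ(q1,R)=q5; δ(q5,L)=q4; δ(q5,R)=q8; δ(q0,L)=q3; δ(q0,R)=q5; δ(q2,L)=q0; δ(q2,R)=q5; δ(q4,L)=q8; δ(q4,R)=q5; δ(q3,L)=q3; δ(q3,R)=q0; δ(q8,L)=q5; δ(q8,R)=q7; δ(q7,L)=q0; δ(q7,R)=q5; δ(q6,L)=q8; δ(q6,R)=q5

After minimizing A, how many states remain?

States {q1,q2,q6} cannot be reached from the start state, so discard them.
P0 = {q0,q4,q5,q7,q8} | {q3}.
Refine {q0,q4,q5,q7,q8} on symbol L: members go to different blocks, giving {q4,q5,q7,q8} and {q0}.
On input L, block {q4,q5,q7,q8} splits into {q4,q5,q8} and {q7}.
Split {q4,q5,q8} by δ(·,R) → {q4,q5} and {q8}.
Split {q4,q5} by δ(·,L) → {q4} and {q5}.
No further refinement is possible. Final partition (6 blocks): {q4} | {q3} | {q0} | {q7} | {q8} | {q5}.

6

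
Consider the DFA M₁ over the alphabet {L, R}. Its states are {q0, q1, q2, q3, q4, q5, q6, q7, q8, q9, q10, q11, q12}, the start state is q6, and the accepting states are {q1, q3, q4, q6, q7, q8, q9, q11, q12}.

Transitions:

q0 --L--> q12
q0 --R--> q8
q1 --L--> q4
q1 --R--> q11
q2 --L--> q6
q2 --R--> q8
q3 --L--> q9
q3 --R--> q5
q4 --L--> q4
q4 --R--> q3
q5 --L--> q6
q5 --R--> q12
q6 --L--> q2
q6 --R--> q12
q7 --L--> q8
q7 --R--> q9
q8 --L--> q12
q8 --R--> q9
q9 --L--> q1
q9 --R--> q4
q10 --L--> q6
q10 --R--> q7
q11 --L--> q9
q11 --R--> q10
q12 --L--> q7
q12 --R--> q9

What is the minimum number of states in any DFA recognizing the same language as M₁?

First remove the unreachable states {q0}; 12 states remain.
P0 = {q1,q3,q4,q6,q7,q8,q9,q11,q12} | {q2,q5,q10}.
On input L, block {q1,q3,q4,q6,q7,q8,q9,q11,q12} splits into {q1,q3,q4,q7,q8,q9,q11,q12} and {q6}.
On input R, block {q1,q3,q4,q7,q8,q9,q11,q12} splits into {q1,q4,q7,q8,q9,q12} and {q3,q11}.
Split {q1,q4,q7,q8,q9,q12} by δ(·,R) → {q7,q8,q9,q12} and {q1,q4}.
Refine {q7,q8,q9,q12} on symbol L: members go to different blocks, giving {q7,q8,q12} and {q9}.
No further refinement is possible. Final partition (6 blocks): {q7,q8,q12} | {q2,q5,q10} | {q6} | {q3,q11} | {q1,q4} | {q9}.

6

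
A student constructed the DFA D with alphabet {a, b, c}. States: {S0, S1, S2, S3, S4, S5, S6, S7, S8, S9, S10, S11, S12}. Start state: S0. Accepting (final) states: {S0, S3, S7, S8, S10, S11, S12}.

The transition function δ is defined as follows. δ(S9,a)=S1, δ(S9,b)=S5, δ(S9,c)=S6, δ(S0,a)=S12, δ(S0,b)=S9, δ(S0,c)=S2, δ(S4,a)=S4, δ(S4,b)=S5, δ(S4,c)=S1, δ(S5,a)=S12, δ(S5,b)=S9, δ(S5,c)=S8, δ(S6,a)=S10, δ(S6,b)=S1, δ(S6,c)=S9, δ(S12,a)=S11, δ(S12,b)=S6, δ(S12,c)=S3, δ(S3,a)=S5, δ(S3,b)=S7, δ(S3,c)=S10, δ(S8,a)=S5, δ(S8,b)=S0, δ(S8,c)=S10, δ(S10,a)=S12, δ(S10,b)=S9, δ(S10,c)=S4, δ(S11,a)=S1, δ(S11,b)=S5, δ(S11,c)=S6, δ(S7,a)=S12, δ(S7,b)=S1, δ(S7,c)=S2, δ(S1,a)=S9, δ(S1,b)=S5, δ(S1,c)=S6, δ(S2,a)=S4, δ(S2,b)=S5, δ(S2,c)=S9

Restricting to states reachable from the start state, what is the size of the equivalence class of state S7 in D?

3

Start with accepting vs non-accepting: {S0,S3,S7,S8,S10,S11,S12} | {S1,S2,S4,S5,S6,S9}.
Split {S0,S3,S7,S8,S10,S11,S12} by δ(·,a) → {S0,S7,S10,S12} and {S3,S8,S11}.
Split {S0,S7,S10,S12} by δ(·,a) → {S0,S7,S10} and {S12}.
Refine {S1,S2,S4,S5,S6,S9} on symbol a: members go to different blocks, giving {S1,S2,S4,S9} and {S5} and {S6}.
Refine {S1,S2,S4,S9} on symbol c: members go to different blocks, giving {S1,S9} and {S2,S4}.
On input a, block {S3,S8,S11} splits into {S3,S8} and {S11}.
Stable partition: {S0,S7,S10} | {S1,S9} | {S3,S8} | {S12} | {S5} | {S6} | {S2,S4} | {S11} — 8 equivalence classes.
State S7 belongs to the block {S0,S7,S10}, which has 3 states.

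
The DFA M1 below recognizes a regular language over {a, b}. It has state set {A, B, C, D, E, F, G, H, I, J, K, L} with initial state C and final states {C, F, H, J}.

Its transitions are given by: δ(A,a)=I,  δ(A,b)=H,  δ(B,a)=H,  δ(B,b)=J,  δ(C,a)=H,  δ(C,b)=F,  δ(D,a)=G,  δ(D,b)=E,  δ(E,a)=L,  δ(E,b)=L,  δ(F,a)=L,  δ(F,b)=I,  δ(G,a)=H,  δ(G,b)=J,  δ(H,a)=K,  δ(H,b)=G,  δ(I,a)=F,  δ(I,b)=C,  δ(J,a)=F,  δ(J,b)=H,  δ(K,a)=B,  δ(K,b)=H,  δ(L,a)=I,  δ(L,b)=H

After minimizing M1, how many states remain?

4

First remove the unreachable states {A,D,E}; 9 states remain.
Start with accepting vs non-accepting: {C,F,H,J} | {B,G,I,K,L}.
Refine {C,F,H,J} on symbol a: members go to different blocks, giving {C,J} and {F,H}.
Refine {B,G,I,K,L} on symbol a: members go to different blocks, giving {B,G,I} and {K,L}.
The partition is now stable with 4 blocks: {C,J} | {B,G,I} | {F,H} | {K,L}.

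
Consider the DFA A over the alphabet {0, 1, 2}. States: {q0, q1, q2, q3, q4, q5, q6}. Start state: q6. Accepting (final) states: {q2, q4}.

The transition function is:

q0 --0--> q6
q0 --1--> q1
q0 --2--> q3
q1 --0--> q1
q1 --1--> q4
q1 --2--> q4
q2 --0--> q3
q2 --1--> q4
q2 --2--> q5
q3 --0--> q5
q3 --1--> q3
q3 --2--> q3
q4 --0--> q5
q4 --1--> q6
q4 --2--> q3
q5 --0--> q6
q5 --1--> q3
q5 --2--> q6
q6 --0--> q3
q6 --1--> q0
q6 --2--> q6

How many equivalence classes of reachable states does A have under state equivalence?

Reachable states from the start: {q0,q1,q3,q4,q5,q6}. Unreachable: {q2} — drop them.
Initial partition by acceptance: {q4} | {q0,q1,q3,q5,q6}.
Refine {q0,q1,q3,q5,q6} on symbol 1: members go to different blocks, giving {q0,q3,q5,q6} and {q1}.
On input 1, block {q0,q3,q5,q6} splits into {q3,q5,q6} and {q0}.
On input 1, block {q3,q5,q6} splits into {q3,q5} and {q6}.
Split {q3,q5} by δ(·,0) → {q3} and {q5}.
The partition is now stable with 6 blocks: {q4} | {q3} | {q1} | {q0} | {q6} | {q5}.

6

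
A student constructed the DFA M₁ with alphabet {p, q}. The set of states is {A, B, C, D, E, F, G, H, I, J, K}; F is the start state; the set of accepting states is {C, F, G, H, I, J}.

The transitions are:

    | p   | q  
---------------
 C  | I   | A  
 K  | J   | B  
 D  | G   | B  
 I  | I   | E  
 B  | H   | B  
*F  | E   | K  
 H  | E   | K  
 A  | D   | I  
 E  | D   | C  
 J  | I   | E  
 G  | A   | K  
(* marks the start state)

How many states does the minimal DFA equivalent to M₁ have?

5

Every state is reachable, so we keep all 11.
P0 = {C,F,G,H,I,J} | {A,B,D,E,K}.
On input p, block {C,F,G,H,I,J} splits into {C,I,J} and {F,G,H}.
Refine {A,B,D,E,K} on symbol p: members go to different blocks, giving {A,E} and {B,D} and {K}.
Stable partition: {C,I,J} | {A,E} | {F,G,H} | {B,D} | {K} — 5 equivalence classes.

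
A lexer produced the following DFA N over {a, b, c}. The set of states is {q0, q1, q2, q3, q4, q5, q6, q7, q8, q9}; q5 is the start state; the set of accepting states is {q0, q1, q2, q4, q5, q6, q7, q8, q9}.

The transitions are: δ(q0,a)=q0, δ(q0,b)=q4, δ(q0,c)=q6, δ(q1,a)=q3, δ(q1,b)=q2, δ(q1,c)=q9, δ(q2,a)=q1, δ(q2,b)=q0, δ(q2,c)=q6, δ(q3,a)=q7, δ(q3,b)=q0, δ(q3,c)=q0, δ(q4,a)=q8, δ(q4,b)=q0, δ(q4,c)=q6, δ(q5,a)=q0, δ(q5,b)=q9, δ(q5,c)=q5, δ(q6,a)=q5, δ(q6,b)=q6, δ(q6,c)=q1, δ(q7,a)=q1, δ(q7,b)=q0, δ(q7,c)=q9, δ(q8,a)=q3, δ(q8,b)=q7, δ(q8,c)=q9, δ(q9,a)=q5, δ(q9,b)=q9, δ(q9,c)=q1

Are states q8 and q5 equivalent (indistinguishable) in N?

All states are reachable from the start state.
P0 = {q0,q1,q2,q4,q5,q6,q7,q8,q9} | {q3}.
Refine {q0,q1,q2,q4,q5,q6,q7,q8,q9} on symbol a: members go to different blocks, giving {q0,q2,q4,q5,q6,q7,q9} and {q1,q8}.
Split {q0,q2,q4,q5,q6,q7,q9} by δ(·,a) → {q0,q5,q6,q9} and {q2,q4,q7}.
Split {q0,q5,q6,q9} by δ(·,b) → {q5,q6,q9} and {q0}.
On input a, block {q5,q6,q9} splits into {q6,q9} and {q5}.
No further refinement is possible. Final partition (6 blocks): {q6,q9} | {q3} | {q1,q8} | {q2,q4,q7} | {q0} | {q5}.
q8 and q5 end up in different blocks, so they are distinguishable. For instance, the string 'a' is accepted from only q5.

No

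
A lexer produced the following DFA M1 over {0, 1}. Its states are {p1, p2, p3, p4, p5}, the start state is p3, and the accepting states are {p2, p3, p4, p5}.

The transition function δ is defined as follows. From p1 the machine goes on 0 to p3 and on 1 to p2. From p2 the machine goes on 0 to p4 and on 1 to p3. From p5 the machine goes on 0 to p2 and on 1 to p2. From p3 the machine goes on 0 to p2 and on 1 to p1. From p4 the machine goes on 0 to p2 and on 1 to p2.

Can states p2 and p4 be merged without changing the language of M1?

No

First remove the unreachable states {p5}; 4 states remain.
Initial partition by acceptance: {p2,p3,p4} | {p1}.
On input 1, block {p2,p3,p4} splits into {p2,p4} and {p3}.
Refine {p2,p4} on symbol 1: members go to different blocks, giving {p2} and {p4}.
Stable partition: {p2} | {p1} | {p3} | {p4} — 4 equivalence classes.
p2 and p4 end up in different blocks, so they are distinguishable. For instance, the string '11' is accepted from only p4.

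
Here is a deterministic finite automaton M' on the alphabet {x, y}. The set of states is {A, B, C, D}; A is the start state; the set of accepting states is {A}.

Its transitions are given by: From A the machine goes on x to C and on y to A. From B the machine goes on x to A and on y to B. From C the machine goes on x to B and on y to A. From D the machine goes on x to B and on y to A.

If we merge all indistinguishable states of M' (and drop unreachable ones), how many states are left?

Reachable states from the start: {A,B,C}. Unreachable: {D} — drop them.
Start with accepting vs non-accepting: {A} | {B,C}.
Split {B,C} by δ(·,x) → {B} and {C}.
No further refinement is possible. Final partition (3 blocks): {A} | {B} | {C}.

3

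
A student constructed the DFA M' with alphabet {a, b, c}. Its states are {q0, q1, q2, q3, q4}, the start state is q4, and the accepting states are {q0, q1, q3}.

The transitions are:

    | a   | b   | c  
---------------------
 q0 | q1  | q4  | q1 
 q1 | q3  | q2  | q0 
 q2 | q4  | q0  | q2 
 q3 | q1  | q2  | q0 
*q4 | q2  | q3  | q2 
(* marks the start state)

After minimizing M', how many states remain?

Start with accepting vs non-accepting: {q0,q1,q3} | {q2,q4}.
Stable partition: {q0,q1,q3} | {q2,q4} — 2 equivalence classes.

2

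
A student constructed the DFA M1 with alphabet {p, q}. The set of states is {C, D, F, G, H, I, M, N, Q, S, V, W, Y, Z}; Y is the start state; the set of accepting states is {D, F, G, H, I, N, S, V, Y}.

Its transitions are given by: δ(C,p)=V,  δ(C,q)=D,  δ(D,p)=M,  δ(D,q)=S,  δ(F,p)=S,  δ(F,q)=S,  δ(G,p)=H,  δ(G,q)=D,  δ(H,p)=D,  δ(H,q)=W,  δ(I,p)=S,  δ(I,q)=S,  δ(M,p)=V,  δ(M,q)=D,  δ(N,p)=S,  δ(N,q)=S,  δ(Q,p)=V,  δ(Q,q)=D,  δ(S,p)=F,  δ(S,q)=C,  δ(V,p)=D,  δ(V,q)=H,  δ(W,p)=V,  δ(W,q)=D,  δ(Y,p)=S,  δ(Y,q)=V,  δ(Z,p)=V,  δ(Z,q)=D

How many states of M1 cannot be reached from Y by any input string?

BFS from Y reaches {C, D, F, H, M, S, V, W, Y}; the 5 state(s) G, I, N, Q, Z are never visited.

5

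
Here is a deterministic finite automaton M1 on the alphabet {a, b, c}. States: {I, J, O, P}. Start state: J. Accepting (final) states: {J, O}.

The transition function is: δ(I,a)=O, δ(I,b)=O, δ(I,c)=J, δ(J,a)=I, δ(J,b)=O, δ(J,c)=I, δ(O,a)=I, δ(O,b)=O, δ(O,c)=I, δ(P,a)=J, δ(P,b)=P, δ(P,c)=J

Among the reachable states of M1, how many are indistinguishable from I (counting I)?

Reachable states from the start: {I,J,O}. Unreachable: {P} — drop them.
P0 = {J,O} | {I}.
The partition is now stable with 2 blocks: {J,O} | {I}.
The equivalence class containing I is {I}, of size 1.

1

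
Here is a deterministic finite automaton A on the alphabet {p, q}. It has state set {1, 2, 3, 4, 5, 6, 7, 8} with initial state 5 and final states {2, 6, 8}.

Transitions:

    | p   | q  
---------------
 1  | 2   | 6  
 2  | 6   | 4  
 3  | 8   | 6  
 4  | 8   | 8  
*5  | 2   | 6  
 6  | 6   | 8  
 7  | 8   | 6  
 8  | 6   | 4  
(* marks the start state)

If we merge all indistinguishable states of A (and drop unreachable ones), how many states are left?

4

Reachable states from the start: {2,4,5,6,8}. Unreachable: {1,3,7} — drop them.
Initial partition by acceptance: {2,6,8} | {4,5}.
Refine {2,6,8} on symbol q: members go to different blocks, giving {2,8} and {6}.
On input q, block {4,5} splits into {4} and {5}.
The partition is now stable with 4 blocks: {2,8} | {4} | {6} | {5}.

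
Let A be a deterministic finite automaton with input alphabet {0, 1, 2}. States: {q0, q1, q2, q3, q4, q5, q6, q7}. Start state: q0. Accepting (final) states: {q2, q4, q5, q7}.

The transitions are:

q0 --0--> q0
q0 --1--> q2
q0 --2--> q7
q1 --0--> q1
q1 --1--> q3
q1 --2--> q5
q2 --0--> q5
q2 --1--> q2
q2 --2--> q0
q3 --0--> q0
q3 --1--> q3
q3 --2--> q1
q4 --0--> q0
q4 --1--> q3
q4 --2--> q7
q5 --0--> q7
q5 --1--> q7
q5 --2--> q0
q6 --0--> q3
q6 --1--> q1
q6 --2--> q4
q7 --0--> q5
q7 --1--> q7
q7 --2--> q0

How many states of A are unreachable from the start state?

4

Starting at q0 and following transitions, the reachable set is {q0, q2, q5, q7}. That leaves q1, q3, q4, q6 unreachable — 4 in total.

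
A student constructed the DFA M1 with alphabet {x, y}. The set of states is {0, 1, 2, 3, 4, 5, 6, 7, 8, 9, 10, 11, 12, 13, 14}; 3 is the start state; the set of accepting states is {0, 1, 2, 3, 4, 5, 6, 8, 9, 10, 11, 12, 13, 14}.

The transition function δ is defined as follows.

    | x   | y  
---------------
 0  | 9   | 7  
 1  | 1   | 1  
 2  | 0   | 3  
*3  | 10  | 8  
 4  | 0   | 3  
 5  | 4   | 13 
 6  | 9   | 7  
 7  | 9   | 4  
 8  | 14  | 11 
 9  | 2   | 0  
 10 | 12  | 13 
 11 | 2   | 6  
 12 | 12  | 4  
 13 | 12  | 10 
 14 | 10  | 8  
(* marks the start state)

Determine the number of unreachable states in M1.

2

BFS from 3 reaches {0, 2, 3, 4, 6, 7, 8, 9, 10, 11, 12, 13, 14}; the 2 state(s) 1, 5 are never visited.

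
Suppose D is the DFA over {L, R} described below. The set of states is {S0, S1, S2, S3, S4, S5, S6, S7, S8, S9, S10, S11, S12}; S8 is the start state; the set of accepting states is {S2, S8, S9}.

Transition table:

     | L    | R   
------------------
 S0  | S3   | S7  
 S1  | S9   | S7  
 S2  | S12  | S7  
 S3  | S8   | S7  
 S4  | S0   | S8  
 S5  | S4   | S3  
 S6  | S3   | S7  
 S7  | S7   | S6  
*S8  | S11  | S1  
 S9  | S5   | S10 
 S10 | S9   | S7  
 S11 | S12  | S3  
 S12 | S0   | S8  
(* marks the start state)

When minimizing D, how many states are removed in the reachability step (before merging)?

No path from S8 leads to S2; the other 12 states are all reachable.

1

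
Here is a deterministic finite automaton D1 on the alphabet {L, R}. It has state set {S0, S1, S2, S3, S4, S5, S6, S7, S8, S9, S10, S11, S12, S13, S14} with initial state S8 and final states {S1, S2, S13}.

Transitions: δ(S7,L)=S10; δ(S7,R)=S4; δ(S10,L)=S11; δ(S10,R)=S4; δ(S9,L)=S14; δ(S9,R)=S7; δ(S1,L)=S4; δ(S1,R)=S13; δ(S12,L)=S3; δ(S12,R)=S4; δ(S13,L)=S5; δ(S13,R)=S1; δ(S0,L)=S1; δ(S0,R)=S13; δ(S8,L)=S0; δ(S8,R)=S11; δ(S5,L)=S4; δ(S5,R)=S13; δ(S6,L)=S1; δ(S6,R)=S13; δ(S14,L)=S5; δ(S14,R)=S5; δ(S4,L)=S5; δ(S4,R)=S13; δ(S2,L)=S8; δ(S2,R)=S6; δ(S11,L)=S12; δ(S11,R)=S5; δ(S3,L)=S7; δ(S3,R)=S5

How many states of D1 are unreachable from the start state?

BFS from S8 reaches {S0, S1, S3, S4, S5, S7, S8, S10, S11, S12, S13}; the 4 state(s) S2, S6, S9, S14 are never visited.

4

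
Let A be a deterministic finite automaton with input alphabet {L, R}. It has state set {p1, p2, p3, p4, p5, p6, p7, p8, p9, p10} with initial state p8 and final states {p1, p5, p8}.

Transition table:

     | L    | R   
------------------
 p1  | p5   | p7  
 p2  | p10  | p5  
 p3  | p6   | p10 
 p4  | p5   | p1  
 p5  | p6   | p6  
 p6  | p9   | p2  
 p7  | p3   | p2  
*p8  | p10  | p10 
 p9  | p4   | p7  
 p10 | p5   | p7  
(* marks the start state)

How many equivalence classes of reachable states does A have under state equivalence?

All states are reachable from the start state.
Start with accepting vs non-accepting: {p1,p5,p8} | {p2,p3,p4,p6,p7,p9,p10}.
Refine {p1,p5,p8} on symbol L: members go to different blocks, giving {p5,p8} and {p1}.
On input L, block {p2,p3,p4,p6,p7,p9,p10} splits into {p2,p3,p6,p7,p9} and {p4,p10}.
On input L, block {p5,p8} splits into {p5} and {p8}.
Split {p2,p3,p6,p7,p9} by δ(·,L) → {p3,p6,p7} and {p2,p9}.
Split {p3,p6,p7} by δ(·,L) → {p3,p7} and {p6}.
Refine {p3,p7} on symbol L: members go to different blocks, giving {p3} and {p7}.
On input R, block {p4,p10} splits into {p4} and {p10}.
Split {p2,p9} by δ(·,L) → {p2} and {p9}.
The partition is now stable with 10 blocks: {p5} | {p3} | {p1} | {p4} | {p8} | {p2} | {p6} | {p7} | {p10} | {p9}.

10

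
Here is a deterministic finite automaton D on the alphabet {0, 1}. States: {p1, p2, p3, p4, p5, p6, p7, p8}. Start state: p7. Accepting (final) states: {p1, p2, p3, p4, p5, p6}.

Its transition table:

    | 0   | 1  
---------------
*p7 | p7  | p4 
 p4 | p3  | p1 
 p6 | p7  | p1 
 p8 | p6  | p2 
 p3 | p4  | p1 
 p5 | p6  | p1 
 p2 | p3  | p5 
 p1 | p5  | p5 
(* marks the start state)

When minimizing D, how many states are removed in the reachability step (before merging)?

2

Starting at p7 and following transitions, the reachable set is {p1, p3, p4, p5, p6, p7}. That leaves p2, p8 unreachable — 2 in total.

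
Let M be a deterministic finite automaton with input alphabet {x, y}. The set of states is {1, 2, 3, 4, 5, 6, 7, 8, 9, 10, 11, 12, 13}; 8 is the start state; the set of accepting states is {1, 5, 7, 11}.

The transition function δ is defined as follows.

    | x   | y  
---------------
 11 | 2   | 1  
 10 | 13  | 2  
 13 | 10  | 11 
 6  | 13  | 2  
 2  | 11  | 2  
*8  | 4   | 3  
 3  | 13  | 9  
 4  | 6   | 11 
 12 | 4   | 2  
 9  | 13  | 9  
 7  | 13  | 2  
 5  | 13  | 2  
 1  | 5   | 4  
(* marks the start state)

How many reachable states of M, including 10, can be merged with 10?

2

States {7,12} cannot be reached from the start state, so discard them.
Initial partition by acceptance: {1,5,11} | {2,3,4,6,8,9,10,13}.
On input x, block {1,5,11} splits into {5,11} and {1}.
Refine {5,11} on symbol y: members go to different blocks, giving {5} and {11}.
Refine {2,3,4,6,8,9,10,13} on symbol x: members go to different blocks, giving {3,4,6,8,9,10,13} and {2}.
Split {3,4,6,8,9,10,13} by δ(·,y) → {3,8,9} and {4,13} and {6,10}.
Stable partition: {5} | {3,8,9} | {1} | {11} | {2} | {4,13} | {6,10} — 7 equivalence classes.
The equivalence class containing 10 is {6,10}, of size 2.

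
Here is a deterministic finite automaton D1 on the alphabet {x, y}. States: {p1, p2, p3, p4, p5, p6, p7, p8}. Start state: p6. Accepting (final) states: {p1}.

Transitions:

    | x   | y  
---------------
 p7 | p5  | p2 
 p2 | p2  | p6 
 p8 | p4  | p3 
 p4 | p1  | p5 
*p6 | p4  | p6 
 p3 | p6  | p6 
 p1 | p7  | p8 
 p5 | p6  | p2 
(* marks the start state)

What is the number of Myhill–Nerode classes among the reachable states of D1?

8

P0 = {p1} | {p2,p3,p4,p5,p6,p7,p8}.
Split {p2,p3,p4,p5,p6,p7,p8} by δ(·,x) → {p2,p3,p5,p6,p7,p8} and {p4}.
On input x, block {p2,p3,p5,p6,p7,p8} splits into {p2,p3,p5,p7} and {p6,p8}.
Refine {p2,p3,p5,p7} on symbol x: members go to different blocks, giving {p2,p7} and {p3,p5}.
Refine {p2,p7} on symbol x: members go to different blocks, giving {p2} and {p7}.
Refine {p6,p8} on symbol y: members go to different blocks, giving {p6} and {p8}.
Refine {p3,p5} on symbol y: members go to different blocks, giving {p3} and {p5}.
The partition is now stable with 8 blocks: {p1} | {p2} | {p4} | {p6} | {p3} | {p7} | {p8} | {p5}.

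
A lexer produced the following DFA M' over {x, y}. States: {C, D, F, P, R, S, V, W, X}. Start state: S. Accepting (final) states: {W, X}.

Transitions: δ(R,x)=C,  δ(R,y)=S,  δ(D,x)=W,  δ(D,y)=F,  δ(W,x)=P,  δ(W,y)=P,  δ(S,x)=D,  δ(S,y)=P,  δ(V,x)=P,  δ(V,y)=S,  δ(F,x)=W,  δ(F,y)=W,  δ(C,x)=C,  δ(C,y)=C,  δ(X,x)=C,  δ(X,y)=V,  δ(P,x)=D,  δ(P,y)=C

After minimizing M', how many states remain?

6

Reachable states from the start: {C,D,F,P,S,W}. Unreachable: {R,V,X} — drop them.
Initial partition by acceptance: {W} | {C,D,F,P,S}.
Refine {C,D,F,P,S} on symbol x: members go to different blocks, giving {C,P,S} and {D,F}.
On input x, block {C,P,S} splits into {P,S} and {C}.
On input y, block {P,S} splits into {S} and {P}.
Split {D,F} by δ(·,y) → {F} and {D}.
No further refinement is possible. Final partition (6 blocks): {W} | {S} | {F} | {C} | {P} | {D}.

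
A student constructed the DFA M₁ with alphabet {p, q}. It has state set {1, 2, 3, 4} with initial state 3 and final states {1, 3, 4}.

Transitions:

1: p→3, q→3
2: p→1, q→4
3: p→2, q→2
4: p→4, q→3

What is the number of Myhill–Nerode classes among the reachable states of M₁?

4

Every state is reachable, so we keep all 4.
Start with accepting vs non-accepting: {1,3,4} | {2}.
Split {1,3,4} by δ(·,p) → {1,4} and {3}.
Split {1,4} by δ(·,p) → {1} and {4}.
Stable partition: {1} | {2} | {3} | {4} — 4 equivalence classes.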